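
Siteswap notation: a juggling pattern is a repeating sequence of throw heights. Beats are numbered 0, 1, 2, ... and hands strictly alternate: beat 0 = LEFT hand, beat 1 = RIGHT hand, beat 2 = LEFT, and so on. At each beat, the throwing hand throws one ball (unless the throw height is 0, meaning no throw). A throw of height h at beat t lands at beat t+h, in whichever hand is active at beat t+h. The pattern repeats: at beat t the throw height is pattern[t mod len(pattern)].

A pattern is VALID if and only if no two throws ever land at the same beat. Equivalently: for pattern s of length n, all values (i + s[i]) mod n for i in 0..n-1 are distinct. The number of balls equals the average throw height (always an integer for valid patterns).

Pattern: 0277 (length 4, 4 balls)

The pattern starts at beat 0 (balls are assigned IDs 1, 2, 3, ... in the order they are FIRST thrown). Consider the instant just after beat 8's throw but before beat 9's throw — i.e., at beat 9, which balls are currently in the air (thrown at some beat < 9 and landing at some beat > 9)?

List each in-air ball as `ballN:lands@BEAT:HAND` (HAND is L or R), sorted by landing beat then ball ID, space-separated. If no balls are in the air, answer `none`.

Answer: ball1:lands@10:L ball4:lands@13:R ball3:lands@14:L

Derivation:
Beat 1 (R): throw ball1 h=2 -> lands@3:R; in-air after throw: [b1@3:R]
Beat 2 (L): throw ball2 h=7 -> lands@9:R; in-air after throw: [b1@3:R b2@9:R]
Beat 3 (R): throw ball1 h=7 -> lands@10:L; in-air after throw: [b2@9:R b1@10:L]
Beat 5 (R): throw ball3 h=2 -> lands@7:R; in-air after throw: [b3@7:R b2@9:R b1@10:L]
Beat 6 (L): throw ball4 h=7 -> lands@13:R; in-air after throw: [b3@7:R b2@9:R b1@10:L b4@13:R]
Beat 7 (R): throw ball3 h=7 -> lands@14:L; in-air after throw: [b2@9:R b1@10:L b4@13:R b3@14:L]
Beat 9 (R): throw ball2 h=2 -> lands@11:R; in-air after throw: [b1@10:L b2@11:R b4@13:R b3@14:L]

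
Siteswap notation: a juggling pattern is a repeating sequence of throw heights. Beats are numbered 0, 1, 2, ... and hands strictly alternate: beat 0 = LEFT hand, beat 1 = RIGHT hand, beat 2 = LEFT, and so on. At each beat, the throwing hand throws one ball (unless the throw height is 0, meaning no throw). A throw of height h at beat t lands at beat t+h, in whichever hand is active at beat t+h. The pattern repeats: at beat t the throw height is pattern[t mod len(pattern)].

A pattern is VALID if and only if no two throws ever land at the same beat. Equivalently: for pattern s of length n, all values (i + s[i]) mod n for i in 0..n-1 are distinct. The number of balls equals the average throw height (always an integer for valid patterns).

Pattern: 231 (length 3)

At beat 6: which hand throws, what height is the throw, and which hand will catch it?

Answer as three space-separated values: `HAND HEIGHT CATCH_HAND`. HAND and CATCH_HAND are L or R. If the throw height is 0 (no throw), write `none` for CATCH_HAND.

Beat 6: 6 mod 2 = 0, so hand = L
Throw height = pattern[6 mod 3] = pattern[0] = 2
Lands at beat 6+2=8, 8 mod 2 = 0, so catch hand = L

Answer: L 2 L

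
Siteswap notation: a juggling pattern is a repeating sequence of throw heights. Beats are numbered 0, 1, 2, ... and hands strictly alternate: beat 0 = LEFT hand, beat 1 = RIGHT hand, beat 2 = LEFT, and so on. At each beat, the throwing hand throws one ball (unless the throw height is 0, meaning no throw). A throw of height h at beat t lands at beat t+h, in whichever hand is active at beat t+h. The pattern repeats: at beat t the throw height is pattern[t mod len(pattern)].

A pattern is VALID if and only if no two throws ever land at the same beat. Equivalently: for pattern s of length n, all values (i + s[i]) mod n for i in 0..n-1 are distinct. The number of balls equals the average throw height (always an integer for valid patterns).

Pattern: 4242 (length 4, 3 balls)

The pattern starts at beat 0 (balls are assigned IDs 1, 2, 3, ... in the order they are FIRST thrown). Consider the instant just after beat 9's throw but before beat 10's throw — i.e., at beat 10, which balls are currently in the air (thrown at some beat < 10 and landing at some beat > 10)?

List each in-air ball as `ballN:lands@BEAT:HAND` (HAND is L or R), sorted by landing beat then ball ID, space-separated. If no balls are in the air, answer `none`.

Answer: ball2:lands@11:R ball1:lands@12:L

Derivation:
Beat 0 (L): throw ball1 h=4 -> lands@4:L; in-air after throw: [b1@4:L]
Beat 1 (R): throw ball2 h=2 -> lands@3:R; in-air after throw: [b2@3:R b1@4:L]
Beat 2 (L): throw ball3 h=4 -> lands@6:L; in-air after throw: [b2@3:R b1@4:L b3@6:L]
Beat 3 (R): throw ball2 h=2 -> lands@5:R; in-air after throw: [b1@4:L b2@5:R b3@6:L]
Beat 4 (L): throw ball1 h=4 -> lands@8:L; in-air after throw: [b2@5:R b3@6:L b1@8:L]
Beat 5 (R): throw ball2 h=2 -> lands@7:R; in-air after throw: [b3@6:L b2@7:R b1@8:L]
Beat 6 (L): throw ball3 h=4 -> lands@10:L; in-air after throw: [b2@7:R b1@8:L b3@10:L]
Beat 7 (R): throw ball2 h=2 -> lands@9:R; in-air after throw: [b1@8:L b2@9:R b3@10:L]
Beat 8 (L): throw ball1 h=4 -> lands@12:L; in-air after throw: [b2@9:R b3@10:L b1@12:L]
Beat 9 (R): throw ball2 h=2 -> lands@11:R; in-air after throw: [b3@10:L b2@11:R b1@12:L]
Beat 10 (L): throw ball3 h=4 -> lands@14:L; in-air after throw: [b2@11:R b1@12:L b3@14:L]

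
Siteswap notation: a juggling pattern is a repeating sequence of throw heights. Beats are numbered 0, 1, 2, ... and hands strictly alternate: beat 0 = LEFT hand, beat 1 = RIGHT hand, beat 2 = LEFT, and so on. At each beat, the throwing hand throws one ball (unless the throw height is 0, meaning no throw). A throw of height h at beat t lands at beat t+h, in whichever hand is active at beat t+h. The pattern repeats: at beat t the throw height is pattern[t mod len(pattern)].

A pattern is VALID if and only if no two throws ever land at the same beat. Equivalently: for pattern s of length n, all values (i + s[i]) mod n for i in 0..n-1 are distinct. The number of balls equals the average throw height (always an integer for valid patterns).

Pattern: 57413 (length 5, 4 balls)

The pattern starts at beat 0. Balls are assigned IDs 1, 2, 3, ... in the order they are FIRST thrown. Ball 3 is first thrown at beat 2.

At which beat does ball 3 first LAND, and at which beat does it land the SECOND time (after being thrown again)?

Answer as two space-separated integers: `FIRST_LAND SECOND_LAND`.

Beat 0 (L): throw ball1 h=5 -> lands@5:R; in-air after throw: [b1@5:R]
Beat 1 (R): throw ball2 h=7 -> lands@8:L; in-air after throw: [b1@5:R b2@8:L]
Beat 2 (L): throw ball3 h=4 -> lands@6:L; in-air after throw: [b1@5:R b3@6:L b2@8:L]
Beat 3 (R): throw ball4 h=1 -> lands@4:L; in-air after throw: [b4@4:L b1@5:R b3@6:L b2@8:L]
Beat 4 (L): throw ball4 h=3 -> lands@7:R; in-air after throw: [b1@5:R b3@6:L b4@7:R b2@8:L]
Beat 5 (R): throw ball1 h=5 -> lands@10:L; in-air after throw: [b3@6:L b4@7:R b2@8:L b1@10:L]
Beat 6 (L): throw ball3 h=7 -> lands@13:R; in-air after throw: [b4@7:R b2@8:L b1@10:L b3@13:R]
Beat 7 (R): throw ball4 h=4 -> lands@11:R; in-air after throw: [b2@8:L b1@10:L b4@11:R b3@13:R]
Beat 8 (L): throw ball2 h=1 -> lands@9:R; in-air after throw: [b2@9:R b1@10:L b4@11:R b3@13:R]
Beat 9 (R): throw ball2 h=3 -> lands@12:L; in-air after throw: [b1@10:L b4@11:R b2@12:L b3@13:R]
Beat 10 (L): throw ball1 h=5 -> lands@15:R; in-air after throw: [b4@11:R b2@12:L b3@13:R b1@15:R]
Beat 11 (R): throw ball4 h=7 -> lands@18:L; in-air after throw: [b2@12:L b3@13:R b1@15:R b4@18:L]
Beat 12 (L): throw ball2 h=4 -> lands@16:L; in-air after throw: [b3@13:R b1@15:R b2@16:L b4@18:L]
Beat 13 (R): throw ball3 h=1 -> lands@14:L; in-air after throw: [b3@14:L b1@15:R b2@16:L b4@18:L]
Ball 3: thrown@2 h=4 -> first land @6; rethrown@6 h=7 -> second land @13

Answer: 6 13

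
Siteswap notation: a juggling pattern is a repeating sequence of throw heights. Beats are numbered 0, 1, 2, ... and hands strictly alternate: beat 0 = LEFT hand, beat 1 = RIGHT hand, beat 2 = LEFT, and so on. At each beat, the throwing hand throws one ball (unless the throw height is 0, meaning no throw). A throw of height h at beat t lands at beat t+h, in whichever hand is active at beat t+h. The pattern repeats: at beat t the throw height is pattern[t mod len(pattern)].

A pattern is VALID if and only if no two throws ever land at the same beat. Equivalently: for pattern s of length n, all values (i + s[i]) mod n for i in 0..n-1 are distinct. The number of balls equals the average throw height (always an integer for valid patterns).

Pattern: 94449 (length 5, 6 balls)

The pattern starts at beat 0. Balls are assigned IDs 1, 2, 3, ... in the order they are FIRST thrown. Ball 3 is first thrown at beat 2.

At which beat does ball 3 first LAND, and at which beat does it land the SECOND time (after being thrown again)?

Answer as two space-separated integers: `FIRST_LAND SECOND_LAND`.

Answer: 6 10

Derivation:
Beat 0 (L): throw ball1 h=9 -> lands@9:R; in-air after throw: [b1@9:R]
Beat 1 (R): throw ball2 h=4 -> lands@5:R; in-air after throw: [b2@5:R b1@9:R]
Beat 2 (L): throw ball3 h=4 -> lands@6:L; in-air after throw: [b2@5:R b3@6:L b1@9:R]
Beat 3 (R): throw ball4 h=4 -> lands@7:R; in-air after throw: [b2@5:R b3@6:L b4@7:R b1@9:R]
Beat 4 (L): throw ball5 h=9 -> lands@13:R; in-air after throw: [b2@5:R b3@6:L b4@7:R b1@9:R b5@13:R]
Beat 5 (R): throw ball2 h=9 -> lands@14:L; in-air after throw: [b3@6:L b4@7:R b1@9:R b5@13:R b2@14:L]
Beat 6 (L): throw ball3 h=4 -> lands@10:L; in-air after throw: [b4@7:R b1@9:R b3@10:L b5@13:R b2@14:L]
Beat 7 (R): throw ball4 h=4 -> lands@11:R; in-air after throw: [b1@9:R b3@10:L b4@11:R b5@13:R b2@14:L]
Beat 8 (L): throw ball6 h=4 -> lands@12:L; in-air after throw: [b1@9:R b3@10:L b4@11:R b6@12:L b5@13:R b2@14:L]
Beat 9 (R): throw ball1 h=9 -> lands@18:L; in-air after throw: [b3@10:L b4@11:R b6@12:L b5@13:R b2@14:L b1@18:L]
Beat 10 (L): throw ball3 h=9 -> lands@19:R; in-air after throw: [b4@11:R b6@12:L b5@13:R b2@14:L b1@18:L b3@19:R]
Ball 3: thrown@2 h=4 -> first land @6; rethrown@6 h=4 -> second land @10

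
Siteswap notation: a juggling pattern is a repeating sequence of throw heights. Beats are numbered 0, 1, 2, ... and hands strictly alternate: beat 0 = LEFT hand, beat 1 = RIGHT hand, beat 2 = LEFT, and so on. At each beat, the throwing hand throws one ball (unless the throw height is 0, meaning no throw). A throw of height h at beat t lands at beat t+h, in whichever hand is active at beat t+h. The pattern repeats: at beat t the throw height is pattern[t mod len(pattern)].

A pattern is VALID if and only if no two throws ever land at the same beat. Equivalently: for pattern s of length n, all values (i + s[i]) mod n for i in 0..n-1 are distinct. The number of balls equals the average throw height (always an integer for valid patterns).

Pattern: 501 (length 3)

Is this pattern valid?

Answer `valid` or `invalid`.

Answer: valid

Derivation:
i=0: (i + s[i]) mod n = (0 + 5) mod 3 = 2
i=1: (i + s[i]) mod n = (1 + 0) mod 3 = 1
i=2: (i + s[i]) mod n = (2 + 1) mod 3 = 0
Residues: [2, 1, 0], distinct: True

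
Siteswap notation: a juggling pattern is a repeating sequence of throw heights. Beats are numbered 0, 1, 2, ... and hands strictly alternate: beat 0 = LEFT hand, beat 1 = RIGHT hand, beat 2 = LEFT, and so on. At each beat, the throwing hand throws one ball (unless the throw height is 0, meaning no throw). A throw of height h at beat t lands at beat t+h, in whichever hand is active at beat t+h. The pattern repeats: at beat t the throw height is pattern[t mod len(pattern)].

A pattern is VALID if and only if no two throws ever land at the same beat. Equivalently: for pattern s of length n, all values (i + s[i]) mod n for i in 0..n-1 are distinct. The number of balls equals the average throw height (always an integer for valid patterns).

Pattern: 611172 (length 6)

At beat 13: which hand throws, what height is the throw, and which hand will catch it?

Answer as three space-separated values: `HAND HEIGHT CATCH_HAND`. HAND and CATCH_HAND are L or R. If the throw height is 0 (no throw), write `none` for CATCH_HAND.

Answer: R 1 L

Derivation:
Beat 13: 13 mod 2 = 1, so hand = R
Throw height = pattern[13 mod 6] = pattern[1] = 1
Lands at beat 13+1=14, 14 mod 2 = 0, so catch hand = L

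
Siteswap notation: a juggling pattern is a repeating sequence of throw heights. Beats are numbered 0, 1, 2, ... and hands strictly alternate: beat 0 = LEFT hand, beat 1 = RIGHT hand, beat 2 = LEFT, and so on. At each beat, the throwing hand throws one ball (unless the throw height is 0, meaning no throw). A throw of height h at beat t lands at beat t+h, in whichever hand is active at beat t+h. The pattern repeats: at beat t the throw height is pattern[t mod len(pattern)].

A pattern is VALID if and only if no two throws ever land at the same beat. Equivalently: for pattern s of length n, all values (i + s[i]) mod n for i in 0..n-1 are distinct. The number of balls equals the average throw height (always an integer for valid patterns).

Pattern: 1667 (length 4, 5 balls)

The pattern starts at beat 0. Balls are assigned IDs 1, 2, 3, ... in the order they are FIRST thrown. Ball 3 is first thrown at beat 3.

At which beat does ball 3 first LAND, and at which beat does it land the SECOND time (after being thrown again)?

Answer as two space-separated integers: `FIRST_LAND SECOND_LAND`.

Beat 0 (L): throw ball1 h=1 -> lands@1:R; in-air after throw: [b1@1:R]
Beat 1 (R): throw ball1 h=6 -> lands@7:R; in-air after throw: [b1@7:R]
Beat 2 (L): throw ball2 h=6 -> lands@8:L; in-air after throw: [b1@7:R b2@8:L]
Beat 3 (R): throw ball3 h=7 -> lands@10:L; in-air after throw: [b1@7:R b2@8:L b3@10:L]
Beat 4 (L): throw ball4 h=1 -> lands@5:R; in-air after throw: [b4@5:R b1@7:R b2@8:L b3@10:L]
Beat 5 (R): throw ball4 h=6 -> lands@11:R; in-air after throw: [b1@7:R b2@8:L b3@10:L b4@11:R]
Beat 6 (L): throw ball5 h=6 -> lands@12:L; in-air after throw: [b1@7:R b2@8:L b3@10:L b4@11:R b5@12:L]
Beat 7 (R): throw ball1 h=7 -> lands@14:L; in-air after throw: [b2@8:L b3@10:L b4@11:R b5@12:L b1@14:L]
Beat 8 (L): throw ball2 h=1 -> lands@9:R; in-air after throw: [b2@9:R b3@10:L b4@11:R b5@12:L b1@14:L]
Beat 9 (R): throw ball2 h=6 -> lands@15:R; in-air after throw: [b3@10:L b4@11:R b5@12:L b1@14:L b2@15:R]
Beat 10 (L): throw ball3 h=6 -> lands@16:L; in-air after throw: [b4@11:R b5@12:L b1@14:L b2@15:R b3@16:L]
Beat 11 (R): throw ball4 h=7 -> lands@18:L; in-air after throw: [b5@12:L b1@14:L b2@15:R b3@16:L b4@18:L]
Beat 12 (L): throw ball5 h=1 -> lands@13:R; in-air after throw: [b5@13:R b1@14:L b2@15:R b3@16:L b4@18:L]
Beat 13 (R): throw ball5 h=6 -> lands@19:R; in-air after throw: [b1@14:L b2@15:R b3@16:L b4@18:L b5@19:R]
Beat 14 (L): throw ball1 h=6 -> lands@20:L; in-air after throw: [b2@15:R b3@16:L b4@18:L b5@19:R b1@20:L]
Beat 15 (R): throw ball2 h=7 -> lands@22:L; in-air after throw: [b3@16:L b4@18:L b5@19:R b1@20:L b2@22:L]
Beat 16 (L): throw ball3 h=1 -> lands@17:R; in-air after throw: [b3@17:R b4@18:L b5@19:R b1@20:L b2@22:L]
Ball 3: thrown@3 h=7 -> first land @10; rethrown@10 h=6 -> second land @16

Answer: 10 16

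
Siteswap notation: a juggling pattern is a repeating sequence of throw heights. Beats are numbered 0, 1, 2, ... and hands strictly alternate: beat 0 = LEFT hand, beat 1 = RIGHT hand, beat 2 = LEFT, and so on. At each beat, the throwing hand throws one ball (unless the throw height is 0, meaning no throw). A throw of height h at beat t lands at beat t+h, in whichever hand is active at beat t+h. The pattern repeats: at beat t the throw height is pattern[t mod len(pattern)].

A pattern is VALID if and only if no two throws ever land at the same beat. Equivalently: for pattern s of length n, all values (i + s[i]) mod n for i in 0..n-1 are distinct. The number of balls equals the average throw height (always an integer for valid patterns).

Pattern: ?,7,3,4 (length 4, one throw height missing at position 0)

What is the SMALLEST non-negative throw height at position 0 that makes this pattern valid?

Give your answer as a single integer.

i=0: s[i]=? (unknown)
i=1: (1 + 7) mod 4 = 0
i=2: (2 + 3) mod 4 = 1
i=3: (3 + 4) mod 4 = 3
Known residues: [0, 1, 3]; need a permutation of 0..3, so missing residue r = 2
Need (0 + s) mod 4 = 2; smallest s = (2 - 0) mod 4 = 2

Answer: 2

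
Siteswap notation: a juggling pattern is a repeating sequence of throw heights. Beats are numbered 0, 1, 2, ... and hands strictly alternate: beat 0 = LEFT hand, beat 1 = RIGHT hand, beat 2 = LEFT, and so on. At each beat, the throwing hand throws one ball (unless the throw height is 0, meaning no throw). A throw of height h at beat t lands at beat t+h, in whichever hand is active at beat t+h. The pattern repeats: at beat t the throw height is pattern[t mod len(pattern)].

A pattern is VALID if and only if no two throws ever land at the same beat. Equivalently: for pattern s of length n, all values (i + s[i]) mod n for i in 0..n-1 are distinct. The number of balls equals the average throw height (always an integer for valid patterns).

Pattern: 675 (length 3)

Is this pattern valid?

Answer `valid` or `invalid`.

i=0: (i + s[i]) mod n = (0 + 6) mod 3 = 0
i=1: (i + s[i]) mod n = (1 + 7) mod 3 = 2
i=2: (i + s[i]) mod n = (2 + 5) mod 3 = 1
Residues: [0, 2, 1], distinct: True

Answer: valid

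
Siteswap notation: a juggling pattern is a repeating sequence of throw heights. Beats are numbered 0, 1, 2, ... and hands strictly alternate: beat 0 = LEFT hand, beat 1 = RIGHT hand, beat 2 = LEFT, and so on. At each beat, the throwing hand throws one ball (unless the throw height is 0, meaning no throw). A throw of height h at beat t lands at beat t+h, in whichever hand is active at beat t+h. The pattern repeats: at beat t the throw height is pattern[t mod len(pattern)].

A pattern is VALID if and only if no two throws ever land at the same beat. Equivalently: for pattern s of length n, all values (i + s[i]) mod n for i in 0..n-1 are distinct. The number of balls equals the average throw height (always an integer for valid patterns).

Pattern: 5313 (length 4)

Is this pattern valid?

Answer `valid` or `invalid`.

Answer: valid

Derivation:
i=0: (i + s[i]) mod n = (0 + 5) mod 4 = 1
i=1: (i + s[i]) mod n = (1 + 3) mod 4 = 0
i=2: (i + s[i]) mod n = (2 + 1) mod 4 = 3
i=3: (i + s[i]) mod n = (3 + 3) mod 4 = 2
Residues: [1, 0, 3, 2], distinct: True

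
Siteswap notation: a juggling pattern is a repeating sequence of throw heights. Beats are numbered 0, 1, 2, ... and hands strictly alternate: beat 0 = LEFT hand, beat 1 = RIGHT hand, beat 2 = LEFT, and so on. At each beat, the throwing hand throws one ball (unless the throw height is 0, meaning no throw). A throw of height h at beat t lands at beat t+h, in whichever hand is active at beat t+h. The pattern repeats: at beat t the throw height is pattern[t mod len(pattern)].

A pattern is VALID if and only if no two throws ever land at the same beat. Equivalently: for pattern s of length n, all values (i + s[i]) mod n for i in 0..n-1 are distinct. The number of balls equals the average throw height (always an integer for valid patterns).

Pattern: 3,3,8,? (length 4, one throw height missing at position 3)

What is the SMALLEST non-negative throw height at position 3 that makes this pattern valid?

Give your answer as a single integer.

Answer: 2

Derivation:
i=0: (0 + 3) mod 4 = 3
i=1: (1 + 3) mod 4 = 0
i=2: (2 + 8) mod 4 = 2
i=3: s[i]=? (unknown)
Known residues: [0, 2, 3]; need a permutation of 0..3, so missing residue r = 1
Need (3 + s) mod 4 = 1; smallest s = (1 - 3) mod 4 = 2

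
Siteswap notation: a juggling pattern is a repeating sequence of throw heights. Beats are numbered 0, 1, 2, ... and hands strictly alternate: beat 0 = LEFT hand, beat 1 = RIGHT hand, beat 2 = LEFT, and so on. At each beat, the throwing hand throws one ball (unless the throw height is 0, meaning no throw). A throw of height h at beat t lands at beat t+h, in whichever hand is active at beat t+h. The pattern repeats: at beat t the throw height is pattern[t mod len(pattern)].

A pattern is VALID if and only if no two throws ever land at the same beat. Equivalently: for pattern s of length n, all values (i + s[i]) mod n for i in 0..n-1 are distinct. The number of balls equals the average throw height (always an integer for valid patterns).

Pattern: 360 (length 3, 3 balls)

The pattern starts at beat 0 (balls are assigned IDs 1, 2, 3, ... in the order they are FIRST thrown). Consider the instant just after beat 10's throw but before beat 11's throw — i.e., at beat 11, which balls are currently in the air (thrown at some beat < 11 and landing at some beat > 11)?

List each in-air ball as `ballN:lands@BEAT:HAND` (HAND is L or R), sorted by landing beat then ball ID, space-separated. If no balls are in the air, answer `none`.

Beat 0 (L): throw ball1 h=3 -> lands@3:R; in-air after throw: [b1@3:R]
Beat 1 (R): throw ball2 h=6 -> lands@7:R; in-air after throw: [b1@3:R b2@7:R]
Beat 3 (R): throw ball1 h=3 -> lands@6:L; in-air after throw: [b1@6:L b2@7:R]
Beat 4 (L): throw ball3 h=6 -> lands@10:L; in-air after throw: [b1@6:L b2@7:R b3@10:L]
Beat 6 (L): throw ball1 h=3 -> lands@9:R; in-air after throw: [b2@7:R b1@9:R b3@10:L]
Beat 7 (R): throw ball2 h=6 -> lands@13:R; in-air after throw: [b1@9:R b3@10:L b2@13:R]
Beat 9 (R): throw ball1 h=3 -> lands@12:L; in-air after throw: [b3@10:L b1@12:L b2@13:R]
Beat 10 (L): throw ball3 h=6 -> lands@16:L; in-air after throw: [b1@12:L b2@13:R b3@16:L]

Answer: ball1:lands@12:L ball2:lands@13:R ball3:lands@16:L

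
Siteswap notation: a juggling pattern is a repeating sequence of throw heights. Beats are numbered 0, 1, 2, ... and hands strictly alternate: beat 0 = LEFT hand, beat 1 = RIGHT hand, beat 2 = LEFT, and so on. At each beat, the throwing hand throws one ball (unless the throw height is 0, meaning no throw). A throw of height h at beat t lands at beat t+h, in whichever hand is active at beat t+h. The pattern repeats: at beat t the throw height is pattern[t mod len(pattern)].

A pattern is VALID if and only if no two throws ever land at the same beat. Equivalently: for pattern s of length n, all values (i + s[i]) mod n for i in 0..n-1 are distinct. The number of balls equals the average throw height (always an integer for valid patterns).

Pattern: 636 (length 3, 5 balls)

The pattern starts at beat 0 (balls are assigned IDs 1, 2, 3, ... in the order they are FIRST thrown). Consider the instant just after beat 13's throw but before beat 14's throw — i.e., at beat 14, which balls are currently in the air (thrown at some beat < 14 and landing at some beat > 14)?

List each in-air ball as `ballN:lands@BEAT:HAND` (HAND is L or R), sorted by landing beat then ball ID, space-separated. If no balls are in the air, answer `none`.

Beat 0 (L): throw ball1 h=6 -> lands@6:L; in-air after throw: [b1@6:L]
Beat 1 (R): throw ball2 h=3 -> lands@4:L; in-air after throw: [b2@4:L b1@6:L]
Beat 2 (L): throw ball3 h=6 -> lands@8:L; in-air after throw: [b2@4:L b1@6:L b3@8:L]
Beat 3 (R): throw ball4 h=6 -> lands@9:R; in-air after throw: [b2@4:L b1@6:L b3@8:L b4@9:R]
Beat 4 (L): throw ball2 h=3 -> lands@7:R; in-air after throw: [b1@6:L b2@7:R b3@8:L b4@9:R]
Beat 5 (R): throw ball5 h=6 -> lands@11:R; in-air after throw: [b1@6:L b2@7:R b3@8:L b4@9:R b5@11:R]
Beat 6 (L): throw ball1 h=6 -> lands@12:L; in-air after throw: [b2@7:R b3@8:L b4@9:R b5@11:R b1@12:L]
Beat 7 (R): throw ball2 h=3 -> lands@10:L; in-air after throw: [b3@8:L b4@9:R b2@10:L b5@11:R b1@12:L]
Beat 8 (L): throw ball3 h=6 -> lands@14:L; in-air after throw: [b4@9:R b2@10:L b5@11:R b1@12:L b3@14:L]
Beat 9 (R): throw ball4 h=6 -> lands@15:R; in-air after throw: [b2@10:L b5@11:R b1@12:L b3@14:L b4@15:R]
Beat 10 (L): throw ball2 h=3 -> lands@13:R; in-air after throw: [b5@11:R b1@12:L b2@13:R b3@14:L b4@15:R]
Beat 11 (R): throw ball5 h=6 -> lands@17:R; in-air after throw: [b1@12:L b2@13:R b3@14:L b4@15:R b5@17:R]
Beat 12 (L): throw ball1 h=6 -> lands@18:L; in-air after throw: [b2@13:R b3@14:L b4@15:R b5@17:R b1@18:L]
Beat 13 (R): throw ball2 h=3 -> lands@16:L; in-air after throw: [b3@14:L b4@15:R b2@16:L b5@17:R b1@18:L]
Beat 14 (L): throw ball3 h=6 -> lands@20:L; in-air after throw: [b4@15:R b2@16:L b5@17:R b1@18:L b3@20:L]

Answer: ball4:lands@15:R ball2:lands@16:L ball5:lands@17:R ball1:lands@18:L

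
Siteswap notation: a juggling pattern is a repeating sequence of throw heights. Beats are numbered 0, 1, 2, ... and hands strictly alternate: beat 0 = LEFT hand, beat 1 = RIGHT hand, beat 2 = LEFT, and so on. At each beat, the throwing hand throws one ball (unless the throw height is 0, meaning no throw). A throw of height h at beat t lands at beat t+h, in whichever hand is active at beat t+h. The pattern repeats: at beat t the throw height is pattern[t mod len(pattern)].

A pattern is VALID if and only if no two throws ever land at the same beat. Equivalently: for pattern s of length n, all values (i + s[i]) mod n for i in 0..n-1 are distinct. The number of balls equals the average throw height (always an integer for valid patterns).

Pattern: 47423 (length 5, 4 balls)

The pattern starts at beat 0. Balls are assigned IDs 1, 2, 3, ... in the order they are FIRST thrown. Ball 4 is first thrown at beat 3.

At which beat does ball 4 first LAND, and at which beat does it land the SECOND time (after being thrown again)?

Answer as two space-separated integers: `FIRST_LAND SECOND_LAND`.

Beat 0 (L): throw ball1 h=4 -> lands@4:L; in-air after throw: [b1@4:L]
Beat 1 (R): throw ball2 h=7 -> lands@8:L; in-air after throw: [b1@4:L b2@8:L]
Beat 2 (L): throw ball3 h=4 -> lands@6:L; in-air after throw: [b1@4:L b3@6:L b2@8:L]
Beat 3 (R): throw ball4 h=2 -> lands@5:R; in-air after throw: [b1@4:L b4@5:R b3@6:L b2@8:L]
Beat 4 (L): throw ball1 h=3 -> lands@7:R; in-air after throw: [b4@5:R b3@6:L b1@7:R b2@8:L]
Beat 5 (R): throw ball4 h=4 -> lands@9:R; in-air after throw: [b3@6:L b1@7:R b2@8:L b4@9:R]
Beat 6 (L): throw ball3 h=7 -> lands@13:R; in-air after throw: [b1@7:R b2@8:L b4@9:R b3@13:R]
Beat 7 (R): throw ball1 h=4 -> lands@11:R; in-air after throw: [b2@8:L b4@9:R b1@11:R b3@13:R]
Beat 8 (L): throw ball2 h=2 -> lands@10:L; in-air after throw: [b4@9:R b2@10:L b1@11:R b3@13:R]
Beat 9 (R): throw ball4 h=3 -> lands@12:L; in-air after throw: [b2@10:L b1@11:R b4@12:L b3@13:R]
Ball 4: thrown@3 h=2 -> first land @5; rethrown@5 h=4 -> second land @9

Answer: 5 9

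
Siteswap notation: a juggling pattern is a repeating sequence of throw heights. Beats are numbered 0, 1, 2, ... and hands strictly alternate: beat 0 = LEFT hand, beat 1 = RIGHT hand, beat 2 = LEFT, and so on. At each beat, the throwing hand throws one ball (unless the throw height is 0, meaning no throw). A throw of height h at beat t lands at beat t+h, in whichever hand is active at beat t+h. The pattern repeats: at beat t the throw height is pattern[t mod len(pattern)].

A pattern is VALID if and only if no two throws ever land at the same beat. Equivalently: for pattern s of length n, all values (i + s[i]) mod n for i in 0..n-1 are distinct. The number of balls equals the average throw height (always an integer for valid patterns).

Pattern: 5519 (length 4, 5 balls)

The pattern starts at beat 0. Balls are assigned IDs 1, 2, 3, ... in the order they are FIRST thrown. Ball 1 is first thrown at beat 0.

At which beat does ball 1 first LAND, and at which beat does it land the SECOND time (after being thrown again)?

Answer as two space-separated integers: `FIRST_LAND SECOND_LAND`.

Answer: 5 10

Derivation:
Beat 0 (L): throw ball1 h=5 -> lands@5:R; in-air after throw: [b1@5:R]
Beat 1 (R): throw ball2 h=5 -> lands@6:L; in-air after throw: [b1@5:R b2@6:L]
Beat 2 (L): throw ball3 h=1 -> lands@3:R; in-air after throw: [b3@3:R b1@5:R b2@6:L]
Beat 3 (R): throw ball3 h=9 -> lands@12:L; in-air after throw: [b1@5:R b2@6:L b3@12:L]
Beat 4 (L): throw ball4 h=5 -> lands@9:R; in-air after throw: [b1@5:R b2@6:L b4@9:R b3@12:L]
Beat 5 (R): throw ball1 h=5 -> lands@10:L; in-air after throw: [b2@6:L b4@9:R b1@10:L b3@12:L]
Beat 6 (L): throw ball2 h=1 -> lands@7:R; in-air after throw: [b2@7:R b4@9:R b1@10:L b3@12:L]
Beat 7 (R): throw ball2 h=9 -> lands@16:L; in-air after throw: [b4@9:R b1@10:L b3@12:L b2@16:L]
Beat 8 (L): throw ball5 h=5 -> lands@13:R; in-air after throw: [b4@9:R b1@10:L b3@12:L b5@13:R b2@16:L]
Beat 9 (R): throw ball4 h=5 -> lands@14:L; in-air after throw: [b1@10:L b3@12:L b5@13:R b4@14:L b2@16:L]
Beat 10 (L): throw ball1 h=1 -> lands@11:R; in-air after throw: [b1@11:R b3@12:L b5@13:R b4@14:L b2@16:L]
Ball 1: thrown@0 h=5 -> first land @5; rethrown@5 h=5 -> second land @10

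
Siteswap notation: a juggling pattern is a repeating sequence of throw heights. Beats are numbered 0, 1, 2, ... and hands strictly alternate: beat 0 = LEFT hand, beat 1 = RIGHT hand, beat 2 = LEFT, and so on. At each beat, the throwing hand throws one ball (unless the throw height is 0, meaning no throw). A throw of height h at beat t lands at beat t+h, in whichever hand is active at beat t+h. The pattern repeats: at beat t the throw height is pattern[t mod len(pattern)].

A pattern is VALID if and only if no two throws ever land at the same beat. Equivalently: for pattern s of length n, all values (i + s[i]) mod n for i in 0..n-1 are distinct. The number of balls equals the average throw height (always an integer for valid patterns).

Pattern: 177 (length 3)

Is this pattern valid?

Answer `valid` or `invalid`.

i=0: (i + s[i]) mod n = (0 + 1) mod 3 = 1
i=1: (i + s[i]) mod n = (1 + 7) mod 3 = 2
i=2: (i + s[i]) mod n = (2 + 7) mod 3 = 0
Residues: [1, 2, 0], distinct: True

Answer: valid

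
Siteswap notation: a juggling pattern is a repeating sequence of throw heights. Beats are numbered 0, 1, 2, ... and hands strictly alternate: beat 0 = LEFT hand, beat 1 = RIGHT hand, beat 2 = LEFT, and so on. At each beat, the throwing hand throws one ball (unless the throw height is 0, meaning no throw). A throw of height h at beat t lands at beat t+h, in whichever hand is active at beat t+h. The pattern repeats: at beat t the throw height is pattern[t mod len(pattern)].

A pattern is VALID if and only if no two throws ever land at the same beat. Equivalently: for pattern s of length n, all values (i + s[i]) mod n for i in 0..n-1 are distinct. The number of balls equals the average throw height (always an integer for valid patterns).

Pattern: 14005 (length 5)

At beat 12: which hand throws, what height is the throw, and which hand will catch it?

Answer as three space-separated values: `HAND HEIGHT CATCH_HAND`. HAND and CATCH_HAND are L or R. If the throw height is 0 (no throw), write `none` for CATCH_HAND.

Answer: L 0 none

Derivation:
Beat 12: 12 mod 2 = 0, so hand = L
Throw height = pattern[12 mod 5] = pattern[2] = 0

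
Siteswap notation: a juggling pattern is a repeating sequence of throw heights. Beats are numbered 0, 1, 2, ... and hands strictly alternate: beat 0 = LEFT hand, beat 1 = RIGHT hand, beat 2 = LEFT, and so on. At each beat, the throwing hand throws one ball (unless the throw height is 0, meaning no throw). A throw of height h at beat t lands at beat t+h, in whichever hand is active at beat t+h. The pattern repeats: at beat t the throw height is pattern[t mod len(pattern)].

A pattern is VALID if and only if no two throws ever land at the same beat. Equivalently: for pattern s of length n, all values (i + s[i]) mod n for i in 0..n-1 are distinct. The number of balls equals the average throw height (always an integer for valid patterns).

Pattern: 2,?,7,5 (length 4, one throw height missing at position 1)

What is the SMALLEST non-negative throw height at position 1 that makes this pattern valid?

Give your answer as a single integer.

i=0: (0 + 2) mod 4 = 2
i=1: s[i]=? (unknown)
i=2: (2 + 7) mod 4 = 1
i=3: (3 + 5) mod 4 = 0
Known residues: [0, 1, 2]; need a permutation of 0..3, so missing residue r = 3
Need (1 + s) mod 4 = 3; smallest s = (3 - 1) mod 4 = 2

Answer: 2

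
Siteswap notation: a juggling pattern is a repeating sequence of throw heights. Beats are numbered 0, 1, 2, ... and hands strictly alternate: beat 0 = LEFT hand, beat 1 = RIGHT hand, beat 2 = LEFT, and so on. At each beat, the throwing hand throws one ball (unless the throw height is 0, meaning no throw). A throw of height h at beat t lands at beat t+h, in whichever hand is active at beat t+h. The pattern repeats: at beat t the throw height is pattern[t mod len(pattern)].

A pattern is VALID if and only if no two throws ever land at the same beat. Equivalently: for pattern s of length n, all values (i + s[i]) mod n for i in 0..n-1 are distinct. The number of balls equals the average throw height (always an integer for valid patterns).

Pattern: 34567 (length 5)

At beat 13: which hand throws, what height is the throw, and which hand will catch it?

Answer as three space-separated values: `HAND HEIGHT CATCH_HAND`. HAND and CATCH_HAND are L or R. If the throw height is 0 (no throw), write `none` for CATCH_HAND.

Answer: R 6 R

Derivation:
Beat 13: 13 mod 2 = 1, so hand = R
Throw height = pattern[13 mod 5] = pattern[3] = 6
Lands at beat 13+6=19, 19 mod 2 = 1, so catch hand = R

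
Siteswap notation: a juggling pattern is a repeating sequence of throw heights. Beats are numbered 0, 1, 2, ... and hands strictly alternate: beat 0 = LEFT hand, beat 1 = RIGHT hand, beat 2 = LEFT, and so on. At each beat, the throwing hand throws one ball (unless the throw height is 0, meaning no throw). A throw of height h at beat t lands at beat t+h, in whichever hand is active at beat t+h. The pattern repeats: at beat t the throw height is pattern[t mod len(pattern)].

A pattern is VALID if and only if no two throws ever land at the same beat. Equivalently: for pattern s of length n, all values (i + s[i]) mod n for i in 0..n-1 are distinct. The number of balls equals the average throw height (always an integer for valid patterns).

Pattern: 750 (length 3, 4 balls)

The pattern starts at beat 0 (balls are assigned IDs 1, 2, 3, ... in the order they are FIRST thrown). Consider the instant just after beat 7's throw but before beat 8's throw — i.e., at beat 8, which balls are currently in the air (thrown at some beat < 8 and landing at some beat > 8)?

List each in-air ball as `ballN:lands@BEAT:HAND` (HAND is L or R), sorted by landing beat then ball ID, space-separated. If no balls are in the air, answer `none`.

Answer: ball4:lands@9:R ball3:lands@10:L ball1:lands@12:L ball2:lands@13:R

Derivation:
Beat 0 (L): throw ball1 h=7 -> lands@7:R; in-air after throw: [b1@7:R]
Beat 1 (R): throw ball2 h=5 -> lands@6:L; in-air after throw: [b2@6:L b1@7:R]
Beat 3 (R): throw ball3 h=7 -> lands@10:L; in-air after throw: [b2@6:L b1@7:R b3@10:L]
Beat 4 (L): throw ball4 h=5 -> lands@9:R; in-air after throw: [b2@6:L b1@7:R b4@9:R b3@10:L]
Beat 6 (L): throw ball2 h=7 -> lands@13:R; in-air after throw: [b1@7:R b4@9:R b3@10:L b2@13:R]
Beat 7 (R): throw ball1 h=5 -> lands@12:L; in-air after throw: [b4@9:R b3@10:L b1@12:L b2@13:R]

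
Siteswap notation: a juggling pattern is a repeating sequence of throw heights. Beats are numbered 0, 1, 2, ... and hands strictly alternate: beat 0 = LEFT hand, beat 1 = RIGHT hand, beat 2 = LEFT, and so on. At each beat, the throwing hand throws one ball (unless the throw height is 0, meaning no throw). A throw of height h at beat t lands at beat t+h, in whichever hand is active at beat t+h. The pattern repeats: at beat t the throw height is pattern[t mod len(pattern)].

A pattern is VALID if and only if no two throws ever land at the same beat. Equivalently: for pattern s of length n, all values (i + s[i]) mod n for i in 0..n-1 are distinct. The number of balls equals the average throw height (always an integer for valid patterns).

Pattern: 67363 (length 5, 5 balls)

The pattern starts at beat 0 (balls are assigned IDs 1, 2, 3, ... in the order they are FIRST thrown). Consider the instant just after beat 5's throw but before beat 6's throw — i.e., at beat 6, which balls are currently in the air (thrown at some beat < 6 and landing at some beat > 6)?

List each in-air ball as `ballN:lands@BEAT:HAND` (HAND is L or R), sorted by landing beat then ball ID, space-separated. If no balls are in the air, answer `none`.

Beat 0 (L): throw ball1 h=6 -> lands@6:L; in-air after throw: [b1@6:L]
Beat 1 (R): throw ball2 h=7 -> lands@8:L; in-air after throw: [b1@6:L b2@8:L]
Beat 2 (L): throw ball3 h=3 -> lands@5:R; in-air after throw: [b3@5:R b1@6:L b2@8:L]
Beat 3 (R): throw ball4 h=6 -> lands@9:R; in-air after throw: [b3@5:R b1@6:L b2@8:L b4@9:R]
Beat 4 (L): throw ball5 h=3 -> lands@7:R; in-air after throw: [b3@5:R b1@6:L b5@7:R b2@8:L b4@9:R]
Beat 5 (R): throw ball3 h=6 -> lands@11:R; in-air after throw: [b1@6:L b5@7:R b2@8:L b4@9:R b3@11:R]
Beat 6 (L): throw ball1 h=7 -> lands@13:R; in-air after throw: [b5@7:R b2@8:L b4@9:R b3@11:R b1@13:R]

Answer: ball5:lands@7:R ball2:lands@8:L ball4:lands@9:R ball3:lands@11:R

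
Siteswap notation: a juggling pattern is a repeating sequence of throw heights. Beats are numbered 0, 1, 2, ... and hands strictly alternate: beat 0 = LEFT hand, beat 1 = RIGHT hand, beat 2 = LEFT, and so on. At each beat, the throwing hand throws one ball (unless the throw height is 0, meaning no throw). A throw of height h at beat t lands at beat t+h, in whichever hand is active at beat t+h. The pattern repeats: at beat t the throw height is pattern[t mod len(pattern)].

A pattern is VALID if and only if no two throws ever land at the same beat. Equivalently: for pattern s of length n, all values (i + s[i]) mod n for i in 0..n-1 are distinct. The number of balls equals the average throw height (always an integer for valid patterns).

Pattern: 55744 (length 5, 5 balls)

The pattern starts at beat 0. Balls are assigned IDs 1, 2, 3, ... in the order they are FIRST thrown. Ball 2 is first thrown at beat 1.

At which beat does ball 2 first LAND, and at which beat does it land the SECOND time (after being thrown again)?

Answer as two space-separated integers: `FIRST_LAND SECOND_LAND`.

Beat 0 (L): throw ball1 h=5 -> lands@5:R; in-air after throw: [b1@5:R]
Beat 1 (R): throw ball2 h=5 -> lands@6:L; in-air after throw: [b1@5:R b2@6:L]
Beat 2 (L): throw ball3 h=7 -> lands@9:R; in-air after throw: [b1@5:R b2@6:L b3@9:R]
Beat 3 (R): throw ball4 h=4 -> lands@7:R; in-air after throw: [b1@5:R b2@6:L b4@7:R b3@9:R]
Beat 4 (L): throw ball5 h=4 -> lands@8:L; in-air after throw: [b1@5:R b2@6:L b4@7:R b5@8:L b3@9:R]
Beat 5 (R): throw ball1 h=5 -> lands@10:L; in-air after throw: [b2@6:L b4@7:R b5@8:L b3@9:R b1@10:L]
Beat 6 (L): throw ball2 h=5 -> lands@11:R; in-air after throw: [b4@7:R b5@8:L b3@9:R b1@10:L b2@11:R]
Beat 7 (R): throw ball4 h=7 -> lands@14:L; in-air after throw: [b5@8:L b3@9:R b1@10:L b2@11:R b4@14:L]
Beat 8 (L): throw ball5 h=4 -> lands@12:L; in-air after throw: [b3@9:R b1@10:L b2@11:R b5@12:L b4@14:L]
Beat 9 (R): throw ball3 h=4 -> lands@13:R; in-air after throw: [b1@10:L b2@11:R b5@12:L b3@13:R b4@14:L]
Beat 10 (L): throw ball1 h=5 -> lands@15:R; in-air after throw: [b2@11:R b5@12:L b3@13:R b4@14:L b1@15:R]
Beat 11 (R): throw ball2 h=5 -> lands@16:L; in-air after throw: [b5@12:L b3@13:R b4@14:L b1@15:R b2@16:L]
Ball 2: thrown@1 h=5 -> first land @6; rethrown@6 h=5 -> second land @11

Answer: 6 11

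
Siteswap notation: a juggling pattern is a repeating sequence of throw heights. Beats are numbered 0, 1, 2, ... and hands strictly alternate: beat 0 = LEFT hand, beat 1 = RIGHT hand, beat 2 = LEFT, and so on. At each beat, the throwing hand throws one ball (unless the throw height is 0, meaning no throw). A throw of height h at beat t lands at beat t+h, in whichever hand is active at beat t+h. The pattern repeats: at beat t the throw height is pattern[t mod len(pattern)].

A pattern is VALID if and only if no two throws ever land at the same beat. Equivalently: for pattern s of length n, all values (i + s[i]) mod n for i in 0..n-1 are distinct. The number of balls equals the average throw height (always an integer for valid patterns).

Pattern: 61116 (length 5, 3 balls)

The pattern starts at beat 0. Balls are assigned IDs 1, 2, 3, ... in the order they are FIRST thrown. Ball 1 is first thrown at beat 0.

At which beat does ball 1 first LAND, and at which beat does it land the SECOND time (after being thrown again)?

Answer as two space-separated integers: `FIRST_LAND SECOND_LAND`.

Beat 0 (L): throw ball1 h=6 -> lands@6:L; in-air after throw: [b1@6:L]
Beat 1 (R): throw ball2 h=1 -> lands@2:L; in-air after throw: [b2@2:L b1@6:L]
Beat 2 (L): throw ball2 h=1 -> lands@3:R; in-air after throw: [b2@3:R b1@6:L]
Beat 3 (R): throw ball2 h=1 -> lands@4:L; in-air after throw: [b2@4:L b1@6:L]
Beat 4 (L): throw ball2 h=6 -> lands@10:L; in-air after throw: [b1@6:L b2@10:L]
Beat 5 (R): throw ball3 h=6 -> lands@11:R; in-air after throw: [b1@6:L b2@10:L b3@11:R]
Beat 6 (L): throw ball1 h=1 -> lands@7:R; in-air after throw: [b1@7:R b2@10:L b3@11:R]
Beat 7 (R): throw ball1 h=1 -> lands@8:L; in-air after throw: [b1@8:L b2@10:L b3@11:R]
Ball 1: thrown@0 h=6 -> first land @6; rethrown@6 h=1 -> second land @7

Answer: 6 7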